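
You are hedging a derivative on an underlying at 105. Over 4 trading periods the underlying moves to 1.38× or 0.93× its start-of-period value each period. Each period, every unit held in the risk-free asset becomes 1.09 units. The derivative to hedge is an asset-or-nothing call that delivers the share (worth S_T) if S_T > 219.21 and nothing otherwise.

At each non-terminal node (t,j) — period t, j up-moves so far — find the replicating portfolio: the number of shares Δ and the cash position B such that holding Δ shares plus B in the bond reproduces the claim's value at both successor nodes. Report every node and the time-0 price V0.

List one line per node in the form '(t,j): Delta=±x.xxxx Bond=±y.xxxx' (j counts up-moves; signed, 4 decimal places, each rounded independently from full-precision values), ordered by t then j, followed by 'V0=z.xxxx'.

(0,0): Delta=1.1163 Bond=-91.8323
(1,0): Delta=0.6214 Bond=-51.7744
(1,1): Delta=1.7207 Bond=-187.6823
(2,0): Delta=0.0000 Bond=0.0000
(2,1): Delta=1.3805 Bond=-158.7210
(2,2): Delta=2.1364 Bond=-287.6818
(3,0): Delta=0.0000 Bond=0.0000
(3,1): Delta=0.0000 Bond=0.0000
(3,2): Delta=3.0667 Bond=-486.5791
(3,3): Delta=1.0000 Bond=0.0000
V0=25.3770

No-arbitrage ⇒ martingale measure with p* = (R−d)/(u−d) = 0.3556.
Terminal payoffs: V(4,0)=0.0000, V(4,1)=0.0000, V(4,2)=0.0000, V(4,3)=256.6312, V(4,4)=380.8076
Node (3,0) S=84.4575: V=(p*·0.0000+(1−p*)·0.0000)/1.09=0.0000; Δ=(0.0000−0.0000)/(116.5513−78.5455)=0.0000; B=V−Δ·S=0.0000
Node (3,1) S=125.3240: V=(p*·0.0000+(1−p*)·0.0000)/1.09=0.0000; Δ=(0.0000−0.0000)/(172.9471−116.5513)=0.0000; B=V−Δ·S=0.0000
Node (3,2) S=185.9647: V=(p*·256.6312+(1−p*)·0.0000)/1.09=83.7125; Δ=(256.6312−0.0000)/(256.6312−172.9471)=3.0667; B=V−Δ·S=-486.5791
Node (3,3) S=275.9476: V=(p*·380.8076+(1−p*)·256.6312)/1.09=275.9476; Δ=(380.8076−256.6312)/(380.8076−256.6312)=1.0000; B=V−Δ·S=0.0000
Node (2,0) S=90.8145: V=(p*·0.0000+(1−p*)·0.0000)/1.09=0.0000; Δ=(0.0000−0.0000)/(125.3240−84.4575)=0.0000; B=V−Δ·S=0.0000
Node (2,1) S=134.7570: V=(p*·83.7125+(1−p*)·0.0000)/1.09=27.3068; Δ=(83.7125−0.0000)/(185.9647−125.3240)=1.3805; B=V−Δ·S=-158.7210
Node (2,2) S=199.9620: V=(p*·275.9476+(1−p*)·83.7125)/1.09=139.5071; Δ=(275.9476−83.7125)/(275.9476−185.9647)=2.1364; B=V−Δ·S=-287.6818
Node (1,0) S=97.6500: V=(p*·27.3068+(1−p*)·0.0000)/1.09=8.9074; Δ=(27.3068−0.0000)/(134.7570−90.8145)=0.6214; B=V−Δ·S=-51.7744
Node (1,1) S=144.9000: V=(p*·139.5071+(1−p*)·27.3068)/1.09=61.6516; Δ=(139.5071−27.3068)/(199.9620−134.7570)=1.7207; B=V−Δ·S=-187.6823
Node (0,0) S=105.0000: V=(p*·61.6516+(1−p*)·8.9074)/1.09=25.3770; Δ=(61.6516−8.9074)/(144.9000−97.6500)=1.1163; B=V−Δ·S=-91.8323
Self-financing check: at every node Δ·S+B equals the discounted successor values.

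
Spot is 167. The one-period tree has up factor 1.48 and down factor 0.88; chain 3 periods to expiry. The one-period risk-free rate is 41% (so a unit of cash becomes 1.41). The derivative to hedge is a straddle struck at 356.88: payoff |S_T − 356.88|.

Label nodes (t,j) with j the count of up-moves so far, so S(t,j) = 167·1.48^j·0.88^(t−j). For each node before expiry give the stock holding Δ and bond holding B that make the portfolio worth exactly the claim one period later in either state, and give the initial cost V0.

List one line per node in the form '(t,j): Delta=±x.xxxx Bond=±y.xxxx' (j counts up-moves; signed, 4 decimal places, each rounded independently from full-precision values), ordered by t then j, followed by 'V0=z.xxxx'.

Risk-neutral probability p* = (R−d)/(u−d) = (1.41−0.88)/(1.48−0.88) = 0.8833.
Terminal values V(3,·): V(3,0)=243.0742, V(3,1)=165.4793, V(3,2)=34.9788, V(3,3)=184.4993
Node (2,0) S=129.3248: V=(p*·165.4793+(1−p*)·243.0742)/1.41=123.7816; Δ=(165.4793−243.0742)/(191.4007−113.8058)=-1.0000; B=V−Δ·S=253.1064
Node (2,1) S=217.5008: V=(p*·34.9788+(1−p*)·165.4793)/1.41=35.6056; Δ=(34.9788−165.4793)/(321.9012−191.4007)=-1.0000; B=V−Δ·S=253.1064
Node (2,2) S=365.7968: V=(p*·184.4993+(1−p*)·34.9788)/1.41=118.4789; Δ=(184.4993−34.9788)/(541.3793−321.9012)=0.6813; B=V−Δ·S=-130.7219
Node (1,0) S=146.9600: V=(p*·35.6056+(1−p*)·123.7816)/1.41=32.5481; Δ=(35.6056−123.7816)/(217.5008−129.3248)=-1.0000; B=V−Δ·S=179.5081
Node (1,1) S=247.1600: V=(p*·118.4789+(1−p*)·35.6056)/1.41=77.1704; Δ=(118.4789−35.6056)/(365.7968−217.5008)=0.5588; B=V−Δ·S=-60.9517
Node (0,0) S=167.0000: V=(p*·77.1704+(1−p*)·32.5481)/1.41=51.0387; Δ=(77.1704−32.5481)/(247.1600−146.9600)=0.4453; B=V−Δ·S=-23.3320
Self-financing check: at every node Δ·S+B equals the discounted successor values.

(0,0): Delta=0.4453 Bond=-23.3320
(1,0): Delta=-1.0000 Bond=179.5081
(1,1): Delta=0.5588 Bond=-60.9517
(2,0): Delta=-1.0000 Bond=253.1064
(2,1): Delta=-1.0000 Bond=253.1064
(2,2): Delta=0.6813 Bond=-130.7219
V0=51.0387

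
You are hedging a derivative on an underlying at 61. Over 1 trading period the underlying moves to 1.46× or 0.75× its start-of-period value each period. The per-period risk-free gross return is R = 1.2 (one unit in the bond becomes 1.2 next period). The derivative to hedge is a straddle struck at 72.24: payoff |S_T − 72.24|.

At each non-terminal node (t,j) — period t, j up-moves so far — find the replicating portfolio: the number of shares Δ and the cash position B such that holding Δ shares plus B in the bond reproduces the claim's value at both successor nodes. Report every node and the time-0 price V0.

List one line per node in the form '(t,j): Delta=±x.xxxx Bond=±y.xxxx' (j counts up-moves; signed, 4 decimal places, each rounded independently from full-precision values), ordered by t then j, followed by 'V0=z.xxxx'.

(0,0): Delta=-0.2233 Bond=30.5873
V0=16.9676

Under the risk-neutral measure, an up-move has probability p* = (R−d)/(u−d) = 0.6338 and values discount at R = 1.2.
At expiry t=1: V(1,0)=26.4900, V(1,1)=16.8200
Node (0,0) S=61.0000: V=(p*·16.8200+(1−p*)·26.4900)/1.2=16.9676; Δ=(16.8200−26.4900)/(89.0600−45.7500)=-0.2233; B=V−Δ·S=30.5873
The time-0 hedge costs 16.9676, which is the no-arbitrage price.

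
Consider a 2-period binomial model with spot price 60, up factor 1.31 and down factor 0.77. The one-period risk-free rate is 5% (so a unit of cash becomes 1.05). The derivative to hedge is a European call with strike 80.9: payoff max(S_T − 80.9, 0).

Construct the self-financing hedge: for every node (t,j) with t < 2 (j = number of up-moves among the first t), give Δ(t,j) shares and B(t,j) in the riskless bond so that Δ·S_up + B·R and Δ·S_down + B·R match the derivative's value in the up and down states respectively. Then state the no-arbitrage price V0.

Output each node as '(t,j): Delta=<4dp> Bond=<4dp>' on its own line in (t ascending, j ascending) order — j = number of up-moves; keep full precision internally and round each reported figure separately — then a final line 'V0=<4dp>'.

(0,0): Delta=0.3363 Bond=-14.7981
(1,0): Delta=0.0000 Bond=0.0000
(1,1): Delta=0.5199 Bond=-29.9662
V0=5.3811

Risk-neutral probability p* = (R−d)/(u−d) = (1.05−0.77)/(1.31−0.77) = 0.5185.
Terminal values V(2,·): V(2,0)=0.0000, V(2,1)=0.0000, V(2,2)=22.0660
(1,0): S=46.2000. Δ = (V_up−V_dn)/(S_up−S_dn) = (0.0000−0.0000)/(60.5220−35.5740) = 0.0000. V = [p*·0.0000 + (1−p*)·0.0000]/1.05 = 0.0000. B = V − Δ·S = 0.0000.
(1,1): S=78.6000. Δ = (V_up−V_dn)/(S_up−S_dn) = (22.0660−0.0000)/(102.9660−60.5220) = 0.5199. V = [p*·22.0660 + (1−p*)·0.0000]/1.05 = 10.8968. B = V − Δ·S = -29.9662.
(0,0): S=60.0000. Δ = (V_up−V_dn)/(S_up−S_dn) = (10.8968−0.0000)/(78.6000−46.2000) = 0.3363. V = [p*·10.8968 + (1−p*)·0.0000]/1.05 = 5.3811. B = V − Δ·S = -14.7981.
Each (Δ,B) replicates both successor values, so the strategy is self-financing and V0 is arbitrage-free.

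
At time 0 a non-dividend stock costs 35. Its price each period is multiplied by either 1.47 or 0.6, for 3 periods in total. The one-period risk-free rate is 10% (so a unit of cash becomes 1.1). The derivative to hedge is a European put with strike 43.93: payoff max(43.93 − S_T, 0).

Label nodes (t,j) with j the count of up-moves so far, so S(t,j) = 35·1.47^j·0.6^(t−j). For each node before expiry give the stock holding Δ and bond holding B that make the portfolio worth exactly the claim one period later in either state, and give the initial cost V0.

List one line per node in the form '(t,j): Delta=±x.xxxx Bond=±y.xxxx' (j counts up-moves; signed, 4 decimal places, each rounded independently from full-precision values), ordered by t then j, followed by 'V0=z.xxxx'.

The replicating-portfolio and risk-neutral prices coincide; use p* = (1.1−0.6)/(1.47−0.6) = 0.5747 for the latter.
Terminal values V(3,·): V(3,0)=36.3700, V(3,1)=25.4080, V(3,2)=0.0000, V(3,3)=0.0000
(2,0): S=12.6000. Δ = (V_up−V_dn)/(S_up−S_dn) = (25.4080−36.3700)/(18.5220−7.5600) = -1.0000. V = [p*·25.4080 + (1−p*)·36.3700]/1.1 = 27.3364. B = V − Δ·S = 39.9364.
(2,1): S=30.8700. Δ = (V_up−V_dn)/(S_up−S_dn) = (0.0000−25.4080)/(45.3789−18.5220) = -0.9461. V = [p*·0.0000 + (1−p*)·25.4080]/1.1 = 9.8234. B = V − Δ·S = 39.0280.
(2,2): S=75.6315. Δ = (V_up−V_dn)/(S_up−S_dn) = (0.0000−0.0000)/(111.1783−45.3789) = 0.0000. V = [p*·0.0000 + (1−p*)·0.0000]/1.1 = 0.0000. B = V − Δ·S = 0.0000.
(1,0): S=21.0000. Δ = (V_up−V_dn)/(S_up−S_dn) = (9.8234−27.3364)/(30.8700−12.6000) = -0.9586. V = [p*·9.8234 + (1−p*)·27.3364]/1.1 = 15.7013. B = V − Δ·S = 35.8312.
(1,1): S=51.4500. Δ = (V_up−V_dn)/(S_up−S_dn) = (0.0000−9.8234)/(75.6315−30.8700) = -0.2195. V = [p*·0.0000 + (1−p*)·9.8234]/1.1 = 3.7980. B = V − Δ·S = 15.0892.
(0,0): S=35.0000. Δ = (V_up−V_dn)/(S_up−S_dn) = (3.7980−15.7013)/(51.4500−21.0000) = -0.3909. V = [p*·3.7980 + (1−p*)·15.7013]/1.1 = 8.0548. B = V − Δ·S = 21.7368.
Check: Δ(0,0)·S0 + B(0,0) = 8.0548 = V0.

(0,0): Delta=-0.3909 Bond=21.7368
(1,0): Delta=-0.9586 Bond=35.8312
(1,1): Delta=-0.2195 Bond=15.0892
(2,0): Delta=-1.0000 Bond=39.9364
(2,1): Delta=-0.9461 Bond=39.0280
(2,2): Delta=0.0000 Bond=0.0000
V0=8.0548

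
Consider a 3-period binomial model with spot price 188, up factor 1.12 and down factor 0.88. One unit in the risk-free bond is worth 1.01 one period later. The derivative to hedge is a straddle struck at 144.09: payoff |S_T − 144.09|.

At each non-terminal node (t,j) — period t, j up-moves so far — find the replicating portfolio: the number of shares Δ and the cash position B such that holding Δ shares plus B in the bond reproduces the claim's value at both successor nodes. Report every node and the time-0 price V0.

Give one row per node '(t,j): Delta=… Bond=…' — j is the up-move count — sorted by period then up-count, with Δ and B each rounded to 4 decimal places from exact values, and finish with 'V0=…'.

No-arbitrage ⇒ martingale measure with p* = (R−d)/(u−d) = 0.5417.
Terminal values V(3,·): V(3,0)=15.9733, V(3,1)=18.9677, V(3,2)=63.4379, V(3,3)=120.0365
Node (2,0) S=145.5872: V=(p*·18.9677+(1−p*)·15.9733)/1.01=17.4210; Δ=(18.9677−15.9733)/(163.0577−128.1167)=0.0857; B=V−Δ·S=4.9444
Node (2,1) S=185.2928: V=(p*·63.4379+(1−p*)·18.9677)/1.01=42.6294; Δ=(63.4379−18.9677)/(207.5279−163.0577)=1.0000; B=V−Δ·S=-142.6634
Node (2,2) S=235.8272: V=(p*·120.0365+(1−p*)·63.4379)/1.01=93.1638; Δ=(120.0365−63.4379)/(264.1265−207.5279)=1.0000; B=V−Δ·S=-142.6634
Node (1,0) S=165.4400: V=(p*·42.6294+(1−p*)·17.4210)/1.01=30.7679; Δ=(42.6294−17.4210)/(185.2928−145.5872)=0.6349; B=V−Δ·S=-74.2672
Node (1,1) S=210.5600: V=(p*·93.1638+(1−p*)·42.6294)/1.01=69.3091; Δ=(93.1638−42.6294)/(235.8272−185.2928)=1.0000; B=V−Δ·S=-141.2509
Node (0,0) S=188.0000: V=(p*·69.3091+(1−p*)·30.7679)/1.01=51.1331; Δ=(69.3091−30.7679)/(210.5600−165.4400)=0.8542; B=V−Δ·S=-109.4554
Check: Δ(0,0)·S0 + B(0,0) = 51.1331 = V0.

(0,0): Delta=0.8542 Bond=-109.4554
(1,0): Delta=0.6349 Bond=-74.2672
(1,1): Delta=1.0000 Bond=-141.2509
(2,0): Delta=0.0857 Bond=4.9444
(2,1): Delta=1.0000 Bond=-142.6634
(2,2): Delta=1.0000 Bond=-142.6634
V0=51.1331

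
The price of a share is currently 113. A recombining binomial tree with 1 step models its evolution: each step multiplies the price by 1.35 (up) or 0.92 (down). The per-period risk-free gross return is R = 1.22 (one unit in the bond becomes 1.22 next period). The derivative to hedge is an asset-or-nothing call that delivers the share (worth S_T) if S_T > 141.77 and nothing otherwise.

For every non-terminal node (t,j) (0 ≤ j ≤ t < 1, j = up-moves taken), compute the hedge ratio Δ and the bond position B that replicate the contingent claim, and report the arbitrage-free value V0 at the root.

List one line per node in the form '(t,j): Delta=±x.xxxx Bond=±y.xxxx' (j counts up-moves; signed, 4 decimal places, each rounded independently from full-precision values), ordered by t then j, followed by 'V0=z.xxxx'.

(0,0): Delta=3.1395 Bond=-267.5295
V0=87.2379

The replicating-portfolio and risk-neutral prices coincide; use p* = (1.22−0.92)/(1.35−0.92) = 0.6977 for the latter.
Terminal payoffs: V(1,0)=0.0000, V(1,1)=152.5500
(0,0): S=113.0000. Δ = (V_up−V_dn)/(S_up−S_dn) = (152.5500−0.0000)/(152.5500−103.9600) = 3.1395. V = [p*·152.5500 + (1−p*)·0.0000]/1.22 = 87.2379. B = V − Δ·S = -267.5295.
Check: Δ(0,0)·S0 + B(0,0) = 87.2379 = V0.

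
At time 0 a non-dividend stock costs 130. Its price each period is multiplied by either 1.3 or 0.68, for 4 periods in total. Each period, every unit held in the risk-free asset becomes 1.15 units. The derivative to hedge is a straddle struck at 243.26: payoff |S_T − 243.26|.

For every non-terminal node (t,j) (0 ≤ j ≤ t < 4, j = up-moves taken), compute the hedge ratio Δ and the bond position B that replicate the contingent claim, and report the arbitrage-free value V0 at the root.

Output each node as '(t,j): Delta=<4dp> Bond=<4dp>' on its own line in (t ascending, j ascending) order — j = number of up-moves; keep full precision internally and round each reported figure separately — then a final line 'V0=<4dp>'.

No-arbitrage ⇒ martingale measure with p* = (R−d)/(u−d) = 0.7581.
Terminal values V(4,·): V(4,0)=215.4642, V(4,1)=190.1210, V(4,2)=141.6707, V(4,3)=49.0452, V(4,4)=128.0330
(3,0): S=40.8762. Δ = (V_up−V_dn)/(S_up−S_dn) = (190.1210−215.4642)/(53.1390−27.7958) = -1.0000. V = [p*·190.1210 + (1−p*)·215.4642]/1.15 = 170.6543. B = V − Δ·S = 211.5304.
(3,1): S=78.1456. Δ = (V_up−V_dn)/(S_up−S_dn) = (141.6707−190.1210)/(101.5893−53.1390) = -1.0000. V = [p*·141.6707 + (1−p*)·190.1210]/1.15 = 133.3848. B = V − Δ·S = 211.5304.
(3,2): S=149.3960. Δ = (V_up−V_dn)/(S_up−S_dn) = (49.0452−141.6707)/(194.2148−101.5893) = -1.0000. V = [p*·49.0452 + (1−p*)·141.6707]/1.15 = 62.1344. B = V − Δ·S = 211.5304.
(3,3): S=285.6100. Δ = (V_up−V_dn)/(S_up−S_dn) = (128.0330−49.0452)/(371.2930−194.2148) = 0.4461. V = [p*·128.0330 + (1−p*)·49.0452]/1.15 = 94.7157. B = V − Δ·S = -32.6840.
(2,0): S=60.1120. Δ = (V_up−V_dn)/(S_up−S_dn) = (133.3848−170.6543)/(78.1456−40.8762) = -1.0000. V = [p*·133.3848 + (1−p*)·170.6543]/1.15 = 123.8275. B = V − Δ·S = 183.9395.
(2,1): S=114.9200. Δ = (V_up−V_dn)/(S_up−S_dn) = (62.1344−133.3848)/(149.3960−78.1456) = -1.0000. V = [p*·62.1344 + (1−p*)·133.3848]/1.15 = 69.0195. B = V − Δ·S = 183.9395.
(2,2): S=219.7000. Δ = (V_up−V_dn)/(S_up−S_dn) = (94.7157−62.1344)/(285.6100−149.3960) = 0.2392. V = [p*·94.7157 + (1−p*)·62.1344]/1.15 = 75.5071. B = V − Δ·S = 22.9567.
(1,0): S=88.4000. Δ = (V_up−V_dn)/(S_up−S_dn) = (69.0195−123.8275)/(114.9200−60.1120) = -1.0000. V = [p*·69.0195 + (1−p*)·123.8275]/1.15 = 71.5474. B = V − Δ·S = 159.9474.
(1,1): S=169.0000. Δ = (V_up−V_dn)/(S_up−S_dn) = (75.5071−69.0195)/(219.7000−114.9200) = 0.0619. V = [p*·75.5071 + (1−p*)·69.0195]/1.15 = 64.2935. B = V − Δ·S = 53.8297.
(0,0): S=130.0000. Δ = (V_up−V_dn)/(S_up−S_dn) = (64.2935−71.5474)/(169.0000−88.4000) = -0.0900. V = [p*·64.2935 + (1−p*)·71.5474]/1.15 = 57.4334. B = V − Δ·S = 69.1333.
Self-financing check: at every node Δ·S+B equals the discounted successor values.

(0,0): Delta=-0.0900 Bond=69.1333
(1,0): Delta=-1.0000 Bond=159.9474
(1,1): Delta=0.0619 Bond=53.8297
(2,0): Delta=-1.0000 Bond=183.9395
(2,1): Delta=-1.0000 Bond=183.9395
(2,2): Delta=0.2392 Bond=22.9567
(3,0): Delta=-1.0000 Bond=211.5304
(3,1): Delta=-1.0000 Bond=211.5304
(3,2): Delta=-1.0000 Bond=211.5304
(3,3): Delta=0.4461 Bond=-32.6840
V0=57.4334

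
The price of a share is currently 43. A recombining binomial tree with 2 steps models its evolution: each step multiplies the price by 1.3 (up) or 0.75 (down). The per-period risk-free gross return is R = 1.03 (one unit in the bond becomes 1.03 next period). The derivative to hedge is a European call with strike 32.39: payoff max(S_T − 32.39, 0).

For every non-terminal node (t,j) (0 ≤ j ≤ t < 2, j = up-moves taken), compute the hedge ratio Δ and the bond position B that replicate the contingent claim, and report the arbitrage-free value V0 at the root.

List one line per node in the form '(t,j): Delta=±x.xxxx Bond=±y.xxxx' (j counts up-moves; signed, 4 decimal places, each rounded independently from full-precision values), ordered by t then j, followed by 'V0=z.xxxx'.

(0,0): Delta=0.8347 Bond=-21.5594
(1,0): Delta=0.5376 Bond=-12.6236
(1,1): Delta=1.0000 Bond=-31.4466
V0=14.3326

The replicating-portfolio and risk-neutral prices coincide; use p* = (1.03−0.75)/(1.3−0.75) = 0.5091 for the latter.
At expiry t=2: V(2,0)=0.0000, V(2,1)=9.5350, V(2,2)=40.2800
Node (1,0) S=32.2500: V=(p*·9.5350+(1−p*)·0.0000)/1.03=4.7128; Δ=(9.5350−0.0000)/(41.9250−24.1875)=0.5376; B=V−Δ·S=-12.6236
Node (1,1) S=55.9000: V=(p*·40.2800+(1−p*)·9.5350)/1.03=24.4534; Δ=(40.2800−9.5350)/(72.6700−41.9250)=1.0000; B=V−Δ·S=-31.4466
Node (0,0) S=43.0000: V=(p*·24.4534+(1−p*)·4.7128)/1.03=14.3326; Δ=(24.4534−4.7128)/(55.9000−32.2500)=0.8347; B=V−Δ·S=-21.5594
Check: Δ(0,0)·S0 + B(0,0) = 14.3326 = V0.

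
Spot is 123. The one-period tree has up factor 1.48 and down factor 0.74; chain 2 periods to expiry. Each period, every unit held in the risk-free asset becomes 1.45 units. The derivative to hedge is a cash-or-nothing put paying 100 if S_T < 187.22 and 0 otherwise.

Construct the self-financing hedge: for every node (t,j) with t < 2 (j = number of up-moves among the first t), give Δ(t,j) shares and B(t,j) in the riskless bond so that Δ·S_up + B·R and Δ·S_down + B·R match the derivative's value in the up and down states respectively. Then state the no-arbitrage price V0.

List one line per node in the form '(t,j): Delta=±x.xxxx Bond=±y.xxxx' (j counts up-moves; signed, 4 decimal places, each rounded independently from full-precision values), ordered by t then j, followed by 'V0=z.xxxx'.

(0,0): Delta=-0.7270 Bond=93.1966
(1,0): Delta=0.0000 Bond=68.9655
(1,1): Delta=-0.7423 Bond=137.9310
V0=3.7782

Under the risk-neutral measure, an up-move has probability p* = (R−d)/(u−d) = 0.9595 and values discount at R = 1.45.
Terminal payoffs: V(2,0)=100.0000, V(2,1)=100.0000, V(2,2)=0.0000
Node (1,0) S=91.0200: V=(p*·100.0000+(1−p*)·100.0000)/1.45=68.9655; Δ=(100.0000−100.0000)/(134.7096−67.3548)=0.0000; B=V−Δ·S=68.9655
Node (1,1) S=182.0400: V=(p*·0.0000+(1−p*)·100.0000)/1.45=2.7959; Δ=(0.0000−100.0000)/(269.4192−134.7096)=-0.7423; B=V−Δ·S=137.9310
Node (0,0) S=123.0000: V=(p*·2.7959+(1−p*)·68.9655)/1.45=3.7782; Δ=(2.7959−68.9655)/(182.0400−91.0200)=-0.7270; B=V−Δ·S=93.1966
Check: Δ(0,0)·S0 + B(0,0) = 3.7782 = V0.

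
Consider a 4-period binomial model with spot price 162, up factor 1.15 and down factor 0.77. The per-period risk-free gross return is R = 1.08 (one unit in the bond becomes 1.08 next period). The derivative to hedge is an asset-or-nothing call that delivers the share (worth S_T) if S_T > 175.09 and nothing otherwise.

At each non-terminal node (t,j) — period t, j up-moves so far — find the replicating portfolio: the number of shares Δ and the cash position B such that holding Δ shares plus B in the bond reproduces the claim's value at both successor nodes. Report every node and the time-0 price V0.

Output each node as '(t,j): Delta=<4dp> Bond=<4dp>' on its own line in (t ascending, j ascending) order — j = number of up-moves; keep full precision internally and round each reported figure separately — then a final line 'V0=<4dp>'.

Risk-neutral probability p* = (R−d)/(u−d) = (1.08−0.77)/(1.15−0.77) = 0.8158.
At expiry t=4: V(4,0)=0.0000, V(4,1)=0.0000, V(4,2)=0.0000, V(4,3)=189.7139, V(4,4)=283.3390
Node (3,0) S=73.9583: V=(p*·0.0000+(1−p*)·0.0000)/1.08=0.0000; Δ=(0.0000−0.0000)/(85.0521−56.9479)=0.0000; B=V−Δ·S=0.0000
Node (3,1) S=110.4573: V=(p*·0.0000+(1−p*)·0.0000)/1.08=0.0000; Δ=(0.0000−0.0000)/(127.0259−85.0521)=0.0000; B=V−Δ·S=0.0000
Node (3,2) S=164.9686: V=(p*·189.7139+(1−p*)·0.0000)/1.08=143.3024; Δ=(189.7139−0.0000)/(189.7139−127.0259)=3.0263; B=V−Δ·S=-355.9448
Node (3,3) S=246.3817: V=(p*·283.3390+(1−p*)·189.7139)/1.08=246.3817; Δ=(283.3390−189.7139)/(283.3390−189.7139)=1.0000; B=V−Δ·S=0.0000
Node (2,0) S=96.0498: V=(p*·0.0000+(1−p*)·0.0000)/1.08=0.0000; Δ=(0.0000−0.0000)/(110.4573−73.9583)=0.0000; B=V−Δ·S=0.0000
Node (2,1) S=143.4510: V=(p*·143.3024+(1−p*)·0.0000)/1.08=108.2450; Δ=(143.3024−0.0000)/(164.9686−110.4573)=2.6289; B=V−Δ·S=-268.8667
Node (2,2) S=214.2450: V=(p*·246.3817+(1−p*)·143.3024)/1.08=210.5495; Δ=(246.3817−143.3024)/(246.3817−164.9686)=1.2661; B=V−Δ·S=-60.7118
Node (1,0) S=124.7400: V=(p*·108.2450+(1−p*)·0.0000)/1.08=81.7640; Δ=(108.2450−0.0000)/(143.4510−96.0498)=2.2836; B=V−Δ·S=-203.0913
Node (1,1) S=186.3000: V=(p*·210.5495+(1−p*)·108.2450)/1.08=177.5036; Δ=(210.5495−108.2450)/(214.2450−143.4510)=1.4451; B=V−Δ·S=-91.7187
Node (0,0) S=162.0000: V=(p*·177.5036+(1−p*)·81.7640)/1.08=148.0254; Δ=(177.5036−81.7640)/(186.3000−124.7400)=1.5552; B=V−Δ·S=-103.9210
Check: Δ(0,0)·S0 + B(0,0) = 148.0254 = V0.

(0,0): Delta=1.5552 Bond=-103.9210
(1,0): Delta=2.2836 Bond=-203.0913
(1,1): Delta=1.4451 Bond=-91.7187
(2,0): Delta=0.0000 Bond=0.0000
(2,1): Delta=2.6289 Bond=-268.8667
(2,2): Delta=1.2661 Bond=-60.7118
(3,0): Delta=0.0000 Bond=0.0000
(3,1): Delta=0.0000 Bond=0.0000
(3,2): Delta=3.0263 Bond=-355.9448
(3,3): Delta=1.0000 Bond=0.0000
V0=148.0254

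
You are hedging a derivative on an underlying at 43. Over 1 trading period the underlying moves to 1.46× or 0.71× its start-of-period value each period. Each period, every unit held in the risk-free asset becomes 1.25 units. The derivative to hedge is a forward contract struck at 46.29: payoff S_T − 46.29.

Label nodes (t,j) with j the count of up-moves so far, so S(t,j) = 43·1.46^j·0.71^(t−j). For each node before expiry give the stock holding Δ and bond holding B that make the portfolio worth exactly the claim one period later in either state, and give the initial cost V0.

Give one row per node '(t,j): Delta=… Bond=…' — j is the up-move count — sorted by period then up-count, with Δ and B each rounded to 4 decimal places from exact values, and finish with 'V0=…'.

(0,0): Delta=1.0000 Bond=-37.0320
V0=5.9680

Since d<R<u, set p* = (R−d)/(u−d) = 0.7200; price each node as the discounted p*-expectation of its children.
At expiry t=1: V(1,0)=-15.7600, V(1,1)=16.4900
(0,0): S=43.0000. Δ = (V_up−V_dn)/(S_up−S_dn) = (16.4900−-15.7600)/(62.7800−30.5300) = 1.0000. V = [p*·16.4900 + (1−p*)·-15.7600]/1.25 = 5.9680. B = V − Δ·S = -37.0320.
Check: Δ(0,0)·S0 + B(0,0) = 5.9680 = V0.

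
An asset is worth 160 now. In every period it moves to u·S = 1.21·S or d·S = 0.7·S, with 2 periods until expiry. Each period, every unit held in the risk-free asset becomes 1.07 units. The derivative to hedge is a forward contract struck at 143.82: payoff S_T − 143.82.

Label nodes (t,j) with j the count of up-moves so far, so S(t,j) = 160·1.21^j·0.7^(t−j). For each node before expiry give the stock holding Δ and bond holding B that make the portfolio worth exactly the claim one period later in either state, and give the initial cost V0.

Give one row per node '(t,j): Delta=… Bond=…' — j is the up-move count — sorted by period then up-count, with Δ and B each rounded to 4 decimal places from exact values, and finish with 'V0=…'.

Under the risk-neutral measure, an up-move has probability p* = (R−d)/(u−d) = 0.7255 and values discount at R = 1.07.
Terminal payoffs: V(2,0)=-65.4200, V(2,1)=-8.3000, V(2,2)=90.4360
(1,0): S=112.0000. Δ = (V_up−V_dn)/(S_up−S_dn) = (-8.3000−-65.4200)/(135.5200−78.4000) = 1.0000. V = [p*·-8.3000 + (1−p*)·-65.4200]/1.07 = -22.4112. B = V − Δ·S = -134.4112.
(1,1): S=193.6000. Δ = (V_up−V_dn)/(S_up−S_dn) = (90.4360−-8.3000)/(234.2560−135.5200) = 1.0000. V = [p*·90.4360 + (1−p*)·-8.3000]/1.07 = 59.1888. B = V − Δ·S = -134.4112.
(0,0): S=160.0000. Δ = (V_up−V_dn)/(S_up−S_dn) = (59.1888−-22.4112)/(193.6000−112.0000) = 1.0000. V = [p*·59.1888 + (1−p*)·-22.4112]/1.07 = 34.3820. B = V − Δ·S = -125.6180.
Self-financing check: at every node Δ·S+B equals the discounted successor values.

(0,0): Delta=1.0000 Bond=-125.6180
(1,0): Delta=1.0000 Bond=-134.4112
(1,1): Delta=1.0000 Bond=-134.4112
V0=34.3820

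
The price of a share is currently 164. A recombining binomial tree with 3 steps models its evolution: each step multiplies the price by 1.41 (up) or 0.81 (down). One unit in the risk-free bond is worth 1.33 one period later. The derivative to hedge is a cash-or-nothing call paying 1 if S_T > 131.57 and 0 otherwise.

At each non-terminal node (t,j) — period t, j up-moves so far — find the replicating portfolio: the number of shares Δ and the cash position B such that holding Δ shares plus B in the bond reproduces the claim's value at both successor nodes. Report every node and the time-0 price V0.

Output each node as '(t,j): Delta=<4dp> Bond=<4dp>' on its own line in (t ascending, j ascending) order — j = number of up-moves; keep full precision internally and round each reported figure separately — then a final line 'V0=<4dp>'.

The replicating-portfolio and risk-neutral prices coincide; use p* = (1.33−0.81)/(1.41−0.81) = 0.8667 for the latter.
Terminal payoffs: V(3,0)=0.0000, V(3,1)=1.0000, V(3,2)=1.0000, V(3,3)=1.0000
  t=2,j=0: stock 107.6004 → up 151.7166 (V=1.0000), down 87.1563 (V=0.0000). Price 0.6516; hedge Δ=0.0155, bond B=-1.0150.
  t=2,j=1: stock 187.3044 → up 264.0992 (V=1.0000), down 151.7166 (V=1.0000). Price 0.7519; hedge Δ=0.0000, bond B=0.7519.
  t=2,j=2: stock 326.0484 → up 459.7282 (V=1.0000), down 264.0992 (V=1.0000). Price 0.7519; hedge Δ=0.0000, bond B=0.7519.
  t=1,j=0: stock 132.8400 → up 187.3044 (V=0.7519), down 107.6004 (V=0.6516). Price 0.5553; hedge Δ=0.0013, bond B=0.3882.
  t=1,j=1: stock 231.2400 → up 326.0484 (V=0.7519), down 187.3044 (V=0.7519). Price 0.5653; hedge Δ=0.0000, bond B=0.5653.
  t=0,j=0: stock 164.0000 → up 231.2400 (V=0.5653), down 132.8400 (V=0.5553). Price 0.4240; hedge Δ=0.0001, bond B=0.4073.
Each (Δ,B) replicates both successor values, so the strategy is self-financing and V0 is arbitrage-free.

(0,0): Delta=0.0001 Bond=0.4073
(1,0): Delta=0.0013 Bond=0.3882
(1,1): Delta=0.0000 Bond=0.5653
(2,0): Delta=0.0155 Bond=-1.0150
(2,1): Delta=0.0000 Bond=0.7519
(2,2): Delta=0.0000 Bond=0.7519
V0=0.4240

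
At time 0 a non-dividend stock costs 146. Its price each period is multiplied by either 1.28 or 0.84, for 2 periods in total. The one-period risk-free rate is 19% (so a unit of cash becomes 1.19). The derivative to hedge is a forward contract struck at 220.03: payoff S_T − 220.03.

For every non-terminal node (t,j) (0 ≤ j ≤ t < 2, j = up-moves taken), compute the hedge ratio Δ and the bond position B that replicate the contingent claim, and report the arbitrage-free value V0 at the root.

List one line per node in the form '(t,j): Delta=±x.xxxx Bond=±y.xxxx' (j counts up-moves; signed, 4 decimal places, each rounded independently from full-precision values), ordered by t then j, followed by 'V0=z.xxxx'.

(0,0): Delta=1.0000 Bond=-155.3774
(1,0): Delta=1.0000 Bond=-184.8992
(1,1): Delta=1.0000 Bond=-184.8992
V0=-9.3774

Under the risk-neutral measure, an up-move has probability p* = (R−d)/(u−d) = 0.7955 and values discount at R = 1.19.
Terminal payoffs: V(2,0)=-117.0124, V(2,1)=-63.0508, V(2,2)=19.1764
  t=1,j=0: stock 122.6400 → up 156.9792 (V=-63.0508), down 103.0176 (V=-117.0124). Price -62.2592; hedge Δ=1.0000, bond B=-184.8992.
  t=1,j=1: stock 186.8800 → up 239.2064 (V=19.1764), down 156.9792 (V=-63.0508). Price 1.9808; hedge Δ=1.0000, bond B=-184.8992.
  t=0,j=0: stock 146.0000 → up 186.8800 (V=1.9808), down 122.6400 (V=-62.2592). Price -9.3774; hedge Δ=1.0000, bond B=-155.3774.
Self-financing check: at every node Δ·S+B equals the discounted successor values.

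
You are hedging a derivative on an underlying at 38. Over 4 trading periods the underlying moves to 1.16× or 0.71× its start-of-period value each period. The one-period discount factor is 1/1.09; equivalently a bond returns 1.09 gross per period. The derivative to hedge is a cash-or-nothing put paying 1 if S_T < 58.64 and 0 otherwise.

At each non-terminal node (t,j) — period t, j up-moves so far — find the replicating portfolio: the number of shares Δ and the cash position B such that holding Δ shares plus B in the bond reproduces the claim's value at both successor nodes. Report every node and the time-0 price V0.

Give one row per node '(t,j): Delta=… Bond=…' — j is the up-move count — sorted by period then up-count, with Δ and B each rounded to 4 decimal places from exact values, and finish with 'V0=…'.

Risk-neutral probability p* = (R−d)/(u−d) = (1.09−0.71)/(1.16−0.71) = 0.8444.
Terminal values V(4,·): V(4,0)=1.0000, V(4,1)=1.0000, V(4,2)=1.0000, V(4,3)=1.0000, V(4,4)=0.0000
  t=3,j=0: stock 13.6006 → up 15.7767 (V=1.0000), down 9.6564 (V=1.0000). Price 0.9174; hedge Δ=0.0000, bond B=0.9174.
  t=3,j=1: stock 22.2207 → up 25.7760 (V=1.0000), down 15.7767 (V=1.0000). Price 0.9174; hedge Δ=0.0000, bond B=0.9174.
  t=3,j=2: stock 36.3043 → up 42.1130 (V=1.0000), down 25.7760 (V=1.0000). Price 0.9174; hedge Δ=0.0000, bond B=0.9174.
  t=3,j=3: stock 59.3140 → up 68.8043 (V=0.0000), down 42.1130 (V=1.0000). Price 0.1427; hedge Δ=-0.0375, bond B=2.3649.
  t=2,j=0: stock 19.1558 → up 22.2207 (V=0.9174), down 13.6006 (V=0.9174). Price 0.8417; hedge Δ=0.0000, bond B=0.8417.
  t=2,j=1: stock 31.2968 → up 36.3043 (V=0.9174), down 22.2207 (V=0.9174). Price 0.8417; hedge Δ=0.0000, bond B=0.8417.
  t=2,j=2: stock 51.1328 → up 59.3140 (V=0.1427), down 36.3043 (V=0.9174). Price 0.2415; hedge Δ=-0.0337, bond B=1.9631.
  t=1,j=0: stock 26.9800 → up 31.2968 (V=0.8417), down 19.1558 (V=0.8417). Price 0.7722; hedge Δ=0.0000, bond B=0.7722.
  t=1,j=1: stock 44.0800 → up 51.1328 (V=0.2415), down 31.2968 (V=0.8417). Price 0.3072; hedge Δ=-0.0303, bond B=1.6410.
  t=0,j=0: stock 38.0000 → up 44.0800 (V=0.3072), down 26.9800 (V=0.7722). Price 0.3482; hedge Δ=-0.0272, bond B=1.3815.
Check: Δ(0,0)·S0 + B(0,0) = 0.3482 = V0.

(0,0): Delta=-0.0272 Bond=1.3815
(1,0): Delta=0.0000 Bond=0.7722
(1,1): Delta=-0.0303 Bond=1.6410
(2,0): Delta=0.0000 Bond=0.8417
(2,1): Delta=0.0000 Bond=0.8417
(2,2): Delta=-0.0337 Bond=1.9631
(3,0): Delta=0.0000 Bond=0.9174
(3,1): Delta=0.0000 Bond=0.9174
(3,2): Delta=0.0000 Bond=0.9174
(3,3): Delta=-0.0375 Bond=2.3649
V0=0.3482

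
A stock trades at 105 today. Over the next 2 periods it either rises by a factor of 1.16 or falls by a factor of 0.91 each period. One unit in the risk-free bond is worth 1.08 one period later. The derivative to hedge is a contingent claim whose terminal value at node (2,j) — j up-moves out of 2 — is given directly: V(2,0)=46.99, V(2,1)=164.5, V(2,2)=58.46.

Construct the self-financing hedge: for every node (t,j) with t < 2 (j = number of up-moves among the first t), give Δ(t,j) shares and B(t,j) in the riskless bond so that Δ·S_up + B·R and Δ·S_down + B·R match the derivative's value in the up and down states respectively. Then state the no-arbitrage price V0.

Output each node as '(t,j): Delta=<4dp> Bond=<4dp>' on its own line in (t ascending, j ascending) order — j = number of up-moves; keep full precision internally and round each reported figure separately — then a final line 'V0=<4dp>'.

Since d<R<u, set p* = (R−d)/(u−d) = 0.6800; price each node as the discounted p*-expectation of its children.
Terminal payoffs: V(2,0)=46.9900, V(2,1)=164.5000, V(2,2)=58.4600
  t=1,j=0: stock 95.5500 → up 110.8380 (V=164.5000), down 86.9505 (V=46.9900). Price 117.4970; hedge Δ=4.9193, bond B=-352.5430.
  t=1,j=1: stock 121.8000 → up 141.2880 (V=58.4600), down 110.8380 (V=164.5000). Price 85.5489; hedge Δ=-3.4824, bond B=509.7089.
  t=0,j=0: stock 105.0000 → up 121.8000 (V=85.5489), down 95.5500 (V=117.4970). Price 88.6781; hedge Δ=-1.2171, bond B=216.4706.
The time-0 hedge costs 88.6781, which is the no-arbitrage price.

(0,0): Delta=-1.2171 Bond=216.4706
(1,0): Delta=4.9193 Bond=-352.5430
(1,1): Delta=-3.4824 Bond=509.7089
V0=88.6781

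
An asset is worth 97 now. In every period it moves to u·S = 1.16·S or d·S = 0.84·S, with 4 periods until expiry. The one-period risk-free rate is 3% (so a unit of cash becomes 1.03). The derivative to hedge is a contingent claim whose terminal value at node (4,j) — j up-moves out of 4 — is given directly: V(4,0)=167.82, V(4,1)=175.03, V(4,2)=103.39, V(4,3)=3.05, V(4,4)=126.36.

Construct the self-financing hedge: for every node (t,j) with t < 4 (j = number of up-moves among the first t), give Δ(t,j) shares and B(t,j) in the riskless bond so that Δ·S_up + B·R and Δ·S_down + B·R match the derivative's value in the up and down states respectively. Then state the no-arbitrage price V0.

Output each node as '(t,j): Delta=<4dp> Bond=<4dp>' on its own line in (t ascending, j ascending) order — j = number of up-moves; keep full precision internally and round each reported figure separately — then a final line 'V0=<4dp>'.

(0,0): Delta=-1.1167 Bond=184.0906
(1,0): Delta=-2.4852 Bond=301.1169
(1,1): Delta=-0.4387 Bond=113.3215
(2,0): Delta=-1.7557 Bond=260.2223
(2,1): Delta=-2.8466 Bond=344.3118
(2,2): Delta=0.7543 Bond=-38.9988
(3,0): Delta=0.3919 Bond=144.5570
(3,1): Delta=-2.8198 Bond=352.5097
(3,2): Delta=-2.8599 Bond=356.0995
(3,3): Delta=2.5451 Bond=-311.2998
V0=75.7678

Since d<R<u, set p* = (R−d)/(u−d) = 0.5938; price each node as the discounted p*-expectation of its children.
Terminal payoffs: V(4,0)=167.8200, V(4,1)=175.0300, V(4,2)=103.3900, V(4,3)=3.0500, V(4,4)=126.3600
Node (3,0) S=57.4923: V=(p*·175.0300+(1−p*)·167.8200)/1.03=167.0883; Δ=(175.0300−167.8200)/(66.6911−48.2935)=0.3919; B=V−Δ·S=144.5570
Node (3,1) S=79.3941: V=(p*·103.3900+(1−p*)·175.0300)/1.03=128.6347; Δ=(103.3900−175.0300)/(92.0972−66.6911)=-2.8198; B=V−Δ·S=352.5097
Node (3,2) S=109.6395: V=(p*·3.0500+(1−p*)·103.3900)/1.03=42.5370; Δ=(3.0500−103.3900)/(127.1818−92.0972)=-2.8599; B=V−Δ·S=356.0995
Node (3,3) S=151.4069: V=(p*·126.3600+(1−p*)·3.0500)/1.03=74.0440; Δ=(126.3600−3.0500)/(175.6320−127.1818)=2.5451; B=V−Δ·S=-311.2998
Node (2,0) S=68.4432: V=(p*·128.6347+(1−p*)·167.0883)/1.03=140.0548; Δ=(128.6347−167.0883)/(79.3941−57.4923)=-1.7557; B=V−Δ·S=260.2223
Node (2,1) S=94.5168: V=(p*·42.5370+(1−p*)·128.6347)/1.03=75.2565; Δ=(42.5370−128.6347)/(109.6395−79.3941)=-2.8466; B=V−Δ·S=344.3118
Node (2,2) S=130.5232: V=(p*·74.0440+(1−p*)·42.5370)/1.03=59.4605; Δ=(74.0440−42.5370)/(151.4069−109.6395)=0.7543; B=V−Δ·S=-38.9988
Node (1,0) S=81.4800: V=(p*·75.2565+(1−p*)·140.0548)/1.03=98.6222; Δ=(75.2565−140.0548)/(94.5168−68.4432)=-2.4852; B=V−Δ·S=301.1169
Node (1,1) S=112.5200: V=(p*·59.4605+(1−p*)·75.2565)/1.03=63.9588; Δ=(59.4605−75.2565)/(130.5232−94.5168)=-0.4387; B=V−Δ·S=113.3215
Node (0,0) S=97.0000: V=(p*·63.9588+(1−p*)·98.6222)/1.03=75.7678; Δ=(63.9588−98.6222)/(112.5200−81.4800)=-1.1167; B=V−Δ·S=184.0906
Check: Δ(0,0)·S0 + B(0,0) = 75.7678 = V0.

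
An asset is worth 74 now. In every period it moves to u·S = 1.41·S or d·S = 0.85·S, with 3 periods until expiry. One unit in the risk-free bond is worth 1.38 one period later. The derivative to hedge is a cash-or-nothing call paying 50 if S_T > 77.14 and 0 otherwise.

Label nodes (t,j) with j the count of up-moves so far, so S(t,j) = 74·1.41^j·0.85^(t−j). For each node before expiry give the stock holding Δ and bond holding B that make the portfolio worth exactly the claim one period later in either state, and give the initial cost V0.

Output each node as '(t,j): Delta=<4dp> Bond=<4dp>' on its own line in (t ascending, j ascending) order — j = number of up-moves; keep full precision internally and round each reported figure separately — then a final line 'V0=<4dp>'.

(0,0): Delta=0.0642 Bond=14.1132
(1,0): Delta=0.9735 Bond=-37.7164
(1,1): Delta=0.0332 Bond=22.7136
(2,0): Delta=0.0000 Bond=0.0000
(2,1): Delta=1.0067 Bond=-54.9948
(2,2): Delta=0.0000 Bond=36.2319
V0=18.8674

Risk-neutral probability p* = (R−d)/(u−d) = (1.38−0.85)/(1.41−0.85) = 0.9464.
At expiry t=3: V(3,0)=0.0000, V(3,1)=0.0000, V(3,2)=50.0000, V(3,3)=50.0000
  t=2,j=0: stock 53.4650 → up 75.3856 (V=0.0000), down 45.4452 (V=0.0000). Price 0.0000; hedge Δ=0.0000, bond B=0.0000.
  t=2,j=1: stock 88.6890 → up 125.0515 (V=50.0000), down 75.3856 (V=0.0000). Price 34.2909; hedge Δ=1.0067, bond B=-54.9948.
  t=2,j=2: stock 147.1194 → up 207.4384 (V=50.0000), down 125.0515 (V=50.0000). Price 36.2319; hedge Δ=0.0000, bond B=36.2319.
  t=1,j=0: stock 62.9000 → up 88.6890 (V=34.2909), down 53.4650 (V=0.0000). Price 23.5173; hedge Δ=0.9735, bond B=-37.7164.
  t=1,j=1: stock 104.3400 → up 147.1194 (V=36.2319), down 88.6890 (V=34.2909). Price 26.1796; hedge Δ=0.0332, bond B=22.7136.
  t=0,j=0: stock 74.0000 → up 104.3400 (V=26.1796), down 62.9000 (V=23.5173). Price 18.8674; hedge Δ=0.0642, bond B=14.1132.
Check: Δ(0,0)·S0 + B(0,0) = 18.8674 = V0.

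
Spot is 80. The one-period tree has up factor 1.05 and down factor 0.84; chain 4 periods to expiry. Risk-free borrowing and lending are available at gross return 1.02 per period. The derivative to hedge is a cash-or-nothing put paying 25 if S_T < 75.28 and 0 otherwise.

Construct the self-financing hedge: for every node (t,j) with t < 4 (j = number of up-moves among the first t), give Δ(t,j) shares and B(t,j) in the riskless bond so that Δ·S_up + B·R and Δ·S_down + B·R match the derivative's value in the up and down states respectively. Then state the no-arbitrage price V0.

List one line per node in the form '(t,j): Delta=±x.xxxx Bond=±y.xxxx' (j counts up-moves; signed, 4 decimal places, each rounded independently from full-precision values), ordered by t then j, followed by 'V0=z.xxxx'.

Since d<R<u, set p* = (R−d)/(u−d) = 0.8571; price each node as the discounted p*-expectation of its children.
Terminal payoffs: V(4,0)=25.0000, V(4,1)=25.0000, V(4,2)=25.0000, V(4,3)=0.0000, V(4,4)=0.0000
Node (3,0) S=47.4163: V=(p*·25.0000+(1−p*)·25.0000)/1.02=24.5098; Δ=(25.0000−25.0000)/(49.7871−39.8297)=0.0000; B=V−Δ·S=24.5098
Node (3,1) S=59.2704: V=(p*·25.0000+(1−p*)·25.0000)/1.02=24.5098; Δ=(25.0000−25.0000)/(62.2339−49.7871)=0.0000; B=V−Δ·S=24.5098
Node (3,2) S=74.0880: V=(p*·0.0000+(1−p*)·25.0000)/1.02=3.5014; Δ=(0.0000−25.0000)/(77.7924−62.2339)=-1.6068; B=V−Δ·S=122.5490
Node (3,3) S=92.6100: V=(p*·0.0000+(1−p*)·0.0000)/1.02=0.0000; Δ=(0.0000−0.0000)/(97.2405−77.7924)=0.0000; B=V−Δ·S=0.0000
Node (2,0) S=56.4480: V=(p*·24.5098+(1−p*)·24.5098)/1.02=24.0292; Δ=(24.5098−24.5098)/(59.2704−47.4163)=0.0000; B=V−Δ·S=24.0292
Node (2,1) S=70.5600: V=(p*·3.5014+(1−p*)·24.5098)/1.02=6.3751; Δ=(3.5014−24.5098)/(74.0880−59.2704)=-1.4178; B=V−Δ·S=106.4151
Node (2,2) S=88.2000: V=(p*·0.0000+(1−p*)·3.5014)/1.02=0.4904; Δ=(0.0000−3.5014)/(92.6100−74.0880)=-0.1890; B=V−Δ·S=17.1637
Node (1,0) S=67.2000: V=(p*·6.3751+(1−p*)·24.0292)/1.02=8.7227; Δ=(6.3751−24.0292)/(70.5600−56.4480)=-1.2510; B=V−Δ·S=92.7899
Node (1,1) S=84.0000: V=(p*·0.4904+(1−p*)·6.3751)/1.02=1.3050; Δ=(0.4904−6.3751)/(88.2000−70.5600)=-0.3336; B=V−Δ·S=29.3274
Node (0,0) S=80.0000: V=(p*·1.3050+(1−p*)·8.7227)/1.02=2.3183; Δ=(1.3050−8.7227)/(84.0000−67.2000)=-0.4415; B=V−Δ·S=37.6406
Root portfolio cost Δ·80+B reproduces V0=2.3183.

(0,0): Delta=-0.4415 Bond=37.6406
(1,0): Delta=-1.2510 Bond=92.7899
(1,1): Delta=-0.3336 Bond=29.3274
(2,0): Delta=0.0000 Bond=24.0292
(2,1): Delta=-1.4178 Bond=106.4151
(2,2): Delta=-0.1890 Bond=17.1637
(3,0): Delta=0.0000 Bond=24.5098
(3,1): Delta=0.0000 Bond=24.5098
(3,2): Delta=-1.6068 Bond=122.5490
(3,3): Delta=0.0000 Bond=0.0000
V0=2.3183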